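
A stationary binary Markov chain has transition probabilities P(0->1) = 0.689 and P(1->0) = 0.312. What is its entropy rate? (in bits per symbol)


Stationary distribution: pi_0 = p10/(p01+p10) = 0.3117, pi_1 = 0.6883. Entropy rate H' = pi_0*H(p01) + pi_1*H(p10) = 0.3117*0.8943 + 0.6883*0.8955 = 0.8951

0.8951 bits/symbol


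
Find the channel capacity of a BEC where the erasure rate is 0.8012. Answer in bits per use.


C = 1 - epsilon = 1 - 0.8012 = 0.1988

0.1988 bits


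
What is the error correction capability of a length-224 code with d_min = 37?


Correction capability = floor((d-1)/2) = floor((37-1)/2) = 18

18 errors


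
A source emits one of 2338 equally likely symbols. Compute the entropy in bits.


H = log2(n) = log2(2338) = 11.1911

11.1911 bits


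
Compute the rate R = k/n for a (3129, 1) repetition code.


Rate = k/n = 1/3129

1/3129


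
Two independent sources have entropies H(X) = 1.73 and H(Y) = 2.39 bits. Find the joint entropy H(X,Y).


For independent variables, H(X,Y) = H(X) + H(Y) = 1.73 + 2.39 = 4.12

4.12 bits


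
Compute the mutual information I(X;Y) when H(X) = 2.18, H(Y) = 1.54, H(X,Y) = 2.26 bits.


I(X;Y) = H(X) + H(Y) - H(X,Y) = 2.18 + 1.54 - 2.26 = 1.46

1.46 bits


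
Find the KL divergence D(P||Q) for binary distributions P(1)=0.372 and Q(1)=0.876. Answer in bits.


KL = p*log2(p/q) + (1-p)*log2((1-p)/(1-q)) = 0.372*log2(0.372/0.876) + 0.628*log2(0.628/0.124) = 1.0101

1.0101 bits


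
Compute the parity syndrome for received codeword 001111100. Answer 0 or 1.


Syndrome = XOR of all bits = 0 XOR 0 XOR 1 XOR 1 XOR 1 XOR 1 XOR 1 XOR 0 XOR 0 = 1

1


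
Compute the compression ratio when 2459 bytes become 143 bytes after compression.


Ratio = original / compressed = 2459 / 143 = 17.1958

17.1958


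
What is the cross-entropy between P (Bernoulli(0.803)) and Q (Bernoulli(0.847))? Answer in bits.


H(P,Q) = -p*log2(q) - (1-p)*log2(1-q). -0.803*log2(0.847) = 0.192372; -0.197*log2(0.153) = 0.533554. H(P,Q) = 0.192372 + 0.533554 = 0.7259

0.7259 bits


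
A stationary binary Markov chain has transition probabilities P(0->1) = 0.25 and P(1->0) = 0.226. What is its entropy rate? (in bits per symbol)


Stationary distribution: pi_0 = p10/(p01+p10) = 0.4748, pi_1 = 0.5252. Entropy rate H' = pi_0*H(p01) + pi_1*H(p10) = 0.4748*0.8113 + 0.5252*0.771 = 0.7901

0.7901 bits/symbol


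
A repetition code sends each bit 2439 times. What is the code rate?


Rate = k/n = 1/2439

1/2439


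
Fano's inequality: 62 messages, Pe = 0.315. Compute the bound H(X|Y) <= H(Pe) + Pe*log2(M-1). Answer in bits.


H(Pe) = -Pe*log2(Pe) - (1-Pe)*log2(1-Pe) = -0.315*log2(0.315) - 0.685*log2(0.685) = 0.524972 + 0.373890 = 0.8989. Pe*log2(M-1) = 0.315*log2(61) = 1.868182. Bound = H(Pe) + Pe*log2(M-1) = 0.524972 + 0.373890 + 1.868182 = 2.767

2.767 bits


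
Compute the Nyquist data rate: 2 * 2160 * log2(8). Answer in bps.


Rate = 2 * B * log2(M) = 2 * 2160 * 3.0 = 12960.0

12960.0 bps


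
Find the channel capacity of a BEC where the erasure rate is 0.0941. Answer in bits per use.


C = 1 - epsilon = 1 - 0.0941 = 0.9059

0.9059 bits


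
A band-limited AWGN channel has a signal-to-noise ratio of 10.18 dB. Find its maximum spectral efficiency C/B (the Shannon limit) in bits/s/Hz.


SNR_linear = 10^(10.18/10) = 10.4232; C/B = log2(1 + SNR_linear) = log2(1 + 10.4232) = 3.5139

3.5139 bits/s/Hz


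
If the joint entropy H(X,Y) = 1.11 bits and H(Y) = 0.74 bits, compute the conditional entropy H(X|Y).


H(X|Y) = H(X,Y) - H(Y) = 1.11 - 0.74 = 0.37

0.37 bits


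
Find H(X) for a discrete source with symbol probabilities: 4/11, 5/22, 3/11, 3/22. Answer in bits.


H = -sum(p_i * log2(p_i)). Terms: -(4/11)*log2(4/11) = 0.530702; -(5/22)*log2(5/22) = 0.485796; -(3/11)*log2(3/11) = 0.511219; -(3/22)*log2(3/22) = 0.391973. H = 0.530702 + 0.485796 + 0.511219 + 0.391973 = 1.9197

1.9197 bits


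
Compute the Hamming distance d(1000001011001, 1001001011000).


Count differing positions: . . . ^ . . . . . . . . ^ = 2 differences

2


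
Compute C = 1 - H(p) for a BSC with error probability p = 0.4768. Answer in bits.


H(p) = -p*log2(p) - (1-p)*log2(1-p) = -0.4768*log2(0.4768) - 0.5232*log2(0.5232) = 0.509482 + 0.488965 = 0.9984. C = 1 - H(p) = 1 - 0.9984 = 0.0016

0.0016 bits


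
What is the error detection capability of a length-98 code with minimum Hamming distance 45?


Detection capability = d_min - 1 = 45 - 1 = 44

44 errors


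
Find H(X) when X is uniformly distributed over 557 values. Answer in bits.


H = log2(n) = log2(557) = 9.1215

9.1215 bits


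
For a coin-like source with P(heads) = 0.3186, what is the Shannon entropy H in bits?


H = -p*log2(p) - (1-p)*log2(1-p). -0.3186*log2(0.3186) = 0.525748; -0.6814*log2(0.6814) = 0.377105. H = 0.525748 + 0.377105 = 0.9029

0.9029 bits


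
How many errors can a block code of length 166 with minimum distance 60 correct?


Correction capability = floor((d-1)/2) = floor((60-1)/2) = 29

29 errors


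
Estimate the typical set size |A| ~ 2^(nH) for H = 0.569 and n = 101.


log2|A_typical| = nH = 101 * 0.569 = 57.469, so |A_typical| ~ 2^57.469 = 1.995e+17

1.995e+17


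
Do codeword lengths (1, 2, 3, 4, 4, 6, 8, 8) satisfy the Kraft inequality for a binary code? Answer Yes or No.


Kraft sum = sum(2^(-l_i)) = 1.0234, need <= 1. Result: violated (a binary prefix-free code with these lengths cannot exist)

No


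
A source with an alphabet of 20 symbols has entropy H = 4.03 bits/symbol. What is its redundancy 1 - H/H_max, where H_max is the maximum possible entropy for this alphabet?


H_max = log2(K) = log2(20) = 4.3219 bits/symbol. Redundancy = 1 - H/H_max = 1 - 4.03/4.3219 = 1 - 0.9325 = 0.0675

0.0675


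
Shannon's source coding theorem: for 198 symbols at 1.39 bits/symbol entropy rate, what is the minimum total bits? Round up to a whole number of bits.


Minimum bits >= n * H = 198 * 1.39 = 275.22, rounded up to a whole number of bits = 276

276 bits


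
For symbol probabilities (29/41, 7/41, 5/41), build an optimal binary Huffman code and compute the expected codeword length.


Huffman construction (repeatedly merge the two least-probable nodes; each merge adds 1 bit to every symbol beneath it): 5/41 + 7/41 = 12/41; 12/41 + 29/41 = 1. Resulting codeword lengths (in the order the probabilities were given): (1, 2, 2). L_avg = sum(p_i * l_i) = 29/41*1 + 7/41*2 + 5/41*2 = 53/41 = 1.2927

1.2927 bits


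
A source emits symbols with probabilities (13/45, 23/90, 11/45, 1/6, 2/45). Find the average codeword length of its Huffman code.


Huffman construction (repeatedly merge the two least-probable nodes; each merge adds 1 bit to every symbol beneath it): 2/45 + 1/6 = 19/90; 19/90 + 11/45 = 41/90; 23/90 + 13/45 = 49/90; 41/90 + 49/90 = 1. Resulting codeword lengths (in the order the probabilities were given): (2, 2, 2, 3, 3). L_avg = sum(p_i * l_i) = 13/45*2 + 23/90*2 + 11/45*2 + 1/6*3 + 2/45*3 = 199/90 = 2.2111

2.2111 bits


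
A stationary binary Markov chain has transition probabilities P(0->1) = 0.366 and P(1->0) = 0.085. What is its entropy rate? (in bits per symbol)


Stationary distribution: pi_0 = p10/(p01+p10) = 0.1885, pi_1 = 0.8115. Entropy rate H' = pi_0*H(p01) + pi_1*H(p10) = 0.1885*0.9476 + 0.8115*0.4196 = 0.5191

0.5191 bits/symbol


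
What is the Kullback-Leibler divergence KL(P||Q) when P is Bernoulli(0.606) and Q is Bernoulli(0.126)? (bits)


KL = p*log2(p/q) + (1-p)*log2((1-p)/(1-q)) = 0.606*log2(0.606/0.126) + 0.394*log2(0.394/0.874) = 0.9203

0.9203 bits


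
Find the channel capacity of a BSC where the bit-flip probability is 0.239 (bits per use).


H(p) = -p*log2(p) - (1-p)*log2(1-p) = -0.239*log2(0.239) - 0.761*log2(0.761) = 0.493515 + 0.299858 = 0.7934. C = 1 - H(p) = 1 - 0.7934 = 0.2066

0.2066 bits


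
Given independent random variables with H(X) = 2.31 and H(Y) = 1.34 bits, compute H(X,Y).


For independent variables, H(X,Y) = H(X) + H(Y) = 2.31 + 1.34 = 3.65

3.65 bits


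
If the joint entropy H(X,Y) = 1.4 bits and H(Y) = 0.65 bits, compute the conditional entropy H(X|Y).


H(X|Y) = H(X,Y) - H(Y) = 1.4 - 0.65 = 0.75

0.75 bits


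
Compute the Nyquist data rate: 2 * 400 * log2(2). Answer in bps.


Rate = 2 * B * log2(M) = 2 * 400 * 1.0 = 800.0

800.0 bps


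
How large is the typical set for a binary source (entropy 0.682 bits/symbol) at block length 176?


log2|A_typical| = nH = 176 * 0.682 = 120.032, so |A_typical| ~ 2^120.032 = 1.359e+36

1.359e+36


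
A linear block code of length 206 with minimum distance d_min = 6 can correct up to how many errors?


Correction capability = floor((d-1)/2) = floor((6-1)/2) = 2

2 errors


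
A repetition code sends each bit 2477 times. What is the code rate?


Rate = k/n = 1/2477

1/2477


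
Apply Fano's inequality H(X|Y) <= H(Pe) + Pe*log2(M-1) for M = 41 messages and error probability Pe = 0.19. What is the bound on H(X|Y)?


H(Pe) = -Pe*log2(Pe) - (1-Pe)*log2(1-Pe) = -0.19*log2(0.19) - 0.81*log2(0.81) = 0.455226 + 0.246245 = 0.7015. Pe*log2(M-1) = 0.19*log2(40) = 1.011166. Bound = H(Pe) + Pe*log2(M-1) = 0.455226 + 0.246245 + 1.011166 = 1.7126

1.7126 bits


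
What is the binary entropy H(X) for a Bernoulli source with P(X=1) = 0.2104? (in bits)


H = -p*log2(p) - (1-p)*log2(1-p). -0.2104*log2(0.2104) = 0.473146; -0.7896*log2(0.7896) = 0.269101. H = 0.473146 + 0.269101 = 0.7422

0.7422 bits


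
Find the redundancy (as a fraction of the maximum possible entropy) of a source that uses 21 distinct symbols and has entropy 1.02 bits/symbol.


H_max = log2(K) = log2(21) = 4.3923 bits/symbol. Redundancy = 1 - H/H_max = 1 - 1.02/4.3923 = 1 - 0.2322 = 0.7678

0.7678


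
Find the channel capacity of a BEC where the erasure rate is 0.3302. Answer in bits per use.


C = 1 - epsilon = 1 - 0.3302 = 0.6698

0.6698 bits


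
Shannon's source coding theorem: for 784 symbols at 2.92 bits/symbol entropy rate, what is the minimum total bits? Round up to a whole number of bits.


Minimum bits >= n * H = 784 * 2.92 = 2289.28, rounded up to a whole number of bits = 2290

2290 bits


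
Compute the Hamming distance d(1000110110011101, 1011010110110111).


Count differing positions: . . ^ ^ ^ . . . . . ^ . ^ . ^ . = 6 differences

6


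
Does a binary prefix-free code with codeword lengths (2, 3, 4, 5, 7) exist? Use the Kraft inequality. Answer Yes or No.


Kraft sum = sum(2^(-l_i)) = 0.4766, need <= 1. Result: satisfied (a binary prefix-free code with these lengths exists)

Yes


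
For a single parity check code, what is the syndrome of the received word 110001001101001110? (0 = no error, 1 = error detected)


Syndrome = XOR of all bits = 1 XOR 1 XOR 0 XOR 0 XOR 0 XOR 1 XOR 0 XOR 0 XOR 1 XOR 1 XOR 0 XOR 1 XOR 0 XOR 0 XOR 1 XOR 1 XOR 1 XOR 0 = 1

1


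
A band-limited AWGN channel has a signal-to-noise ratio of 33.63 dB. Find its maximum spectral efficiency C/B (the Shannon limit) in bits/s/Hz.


SNR_linear = 10^(33.63/10) = 2306.7472; C/B = log2(1 + SNR_linear) = log2(1 + 2306.7472) = 11.1723

11.1723 bits/s/Hz


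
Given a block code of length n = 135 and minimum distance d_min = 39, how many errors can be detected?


Detection capability = d_min - 1 = 39 - 1 = 38

38 errors


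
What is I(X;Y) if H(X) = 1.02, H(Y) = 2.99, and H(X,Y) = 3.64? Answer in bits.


I(X;Y) = H(X) + H(Y) - H(X,Y) = 1.02 + 2.99 - 3.64 = 0.37

0.37 bits


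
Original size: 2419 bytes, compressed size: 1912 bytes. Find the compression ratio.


Ratio = original / compressed = 2419 / 1912 = 1.2652

1.2652


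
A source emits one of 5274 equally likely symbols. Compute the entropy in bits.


H = log2(n) = log2(5274) = 12.3647

12.3647 bits


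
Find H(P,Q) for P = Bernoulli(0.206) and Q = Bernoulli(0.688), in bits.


H(P,Q) = -p*log2(q) - (1-p)*log2(1-q). -0.206*log2(0.688) = 0.111141; -0.794*log2(0.312) = 1.334223. H(P,Q) = 0.111141 + 1.334223 = 1.4454

1.4454 bits


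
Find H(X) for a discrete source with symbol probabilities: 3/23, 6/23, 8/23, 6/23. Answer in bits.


H = -sum(p_i * log2(p_i)). Terms: -(3/23)*log2(3/23) = 0.383296; -(6/23)*log2(6/23) = 0.505722; -(8/23)*log2(8/23) = 0.529935; -(6/23)*log2(6/23) = 0.505722. H = 0.383296 + 0.505722 + 0.529935 + 0.505722 = 1.9247

1.9247 bits


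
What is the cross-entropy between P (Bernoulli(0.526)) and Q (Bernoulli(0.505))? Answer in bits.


H(P,Q) = -p*log2(q) - (1-p)*log2(1-q). -0.526*log2(0.505) = 0.518449; -0.474*log2(0.495) = 0.480873. H(P,Q) = 0.518449 + 0.480873 = 0.9993

0.9993 bits


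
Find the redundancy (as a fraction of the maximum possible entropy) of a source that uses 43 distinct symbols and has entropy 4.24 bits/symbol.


H_max = log2(K) = log2(43) = 5.4263 bits/symbol. Redundancy = 1 - H/H_max = 1 - 4.24/5.4263 = 1 - 0.7814 = 0.2186

0.2186


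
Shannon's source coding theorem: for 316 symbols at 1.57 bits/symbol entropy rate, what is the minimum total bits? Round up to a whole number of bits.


Minimum bits >= n * H = 316 * 1.57 = 496.12, rounded up to a whole number of bits = 497

497 bits


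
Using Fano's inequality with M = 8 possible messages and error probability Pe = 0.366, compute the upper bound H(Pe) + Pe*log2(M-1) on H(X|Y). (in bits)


H(Pe) = -Pe*log2(Pe) - (1-Pe)*log2(1-Pe) = -0.366*log2(0.366) - 0.634*log2(0.634) = 0.530731 + 0.416820 = 0.9476. Pe*log2(M-1) = 0.366*log2(7) = 1.027492. Bound = H(Pe) + Pe*log2(M-1) = 0.530731 + 0.416820 + 1.027492 = 1.975

1.975 bits


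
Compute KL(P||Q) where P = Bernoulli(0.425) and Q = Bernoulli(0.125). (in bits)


KL = p*log2(p/q) + (1-p)*log2((1-p)/(1-q)) = 0.425*log2(0.425/0.125) + 0.575*log2(0.575/0.875) = 0.4021

0.4021 bits


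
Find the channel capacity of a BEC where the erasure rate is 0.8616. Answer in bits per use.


C = 1 - epsilon = 1 - 0.8616 = 0.1384

0.1384 bits


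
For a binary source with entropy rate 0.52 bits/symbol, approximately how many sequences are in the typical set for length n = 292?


log2|A_typical| = nH = 292 * 0.52 = 151.84, so |A_typical| ~ 2^151.84 = 5.110e+45

5.110e+45


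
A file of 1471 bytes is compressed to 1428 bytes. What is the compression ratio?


Ratio = original / compressed = 1471 / 1428 = 1.0301

1.0301


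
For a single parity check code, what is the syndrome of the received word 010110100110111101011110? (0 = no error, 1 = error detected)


Syndrome = XOR of all bits = 0 XOR 1 XOR 0 XOR 1 XOR 1 XOR 0 XOR 1 XOR 0 XOR 0 XOR 1 XOR 1 XOR 0 XOR 1 XOR 1 XOR 1 XOR 1 XOR 0 XOR 1 XOR 0 XOR 1 XOR 1 XOR 1 XOR 1 XOR 0 = 1

1


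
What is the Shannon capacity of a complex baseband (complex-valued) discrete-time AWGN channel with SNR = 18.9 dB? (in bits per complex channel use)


SNR_linear = 10^(18.9/10) = 77.6247; C = log2(1 + SNR_linear) = log2(1 + 77.6247) = 6.2969

6.2969 bits/channel use


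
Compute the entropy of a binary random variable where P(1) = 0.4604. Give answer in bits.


H = -p*log2(p) - (1-p)*log2(1-p). -0.4604*log2(0.4604) = 0.515206; -0.5396*log2(0.5396) = 0.480264. H = 0.515206 + 0.480264 = 0.9955

0.9955 bits


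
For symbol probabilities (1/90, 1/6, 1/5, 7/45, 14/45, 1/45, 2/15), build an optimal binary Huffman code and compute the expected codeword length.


Huffman construction (repeatedly merge the two least-probable nodes; each merge adds 1 bit to every symbol beneath it): 1/90 + 1/45 = 1/30; 1/30 + 2/15 = 1/6; 7/45 + 1/6 = 29/90; 1/6 + 1/5 = 11/30; 14/45 + 29/90 = 19/30; 11/30 + 19/30 = 1. Resulting codeword lengths (in the order the probabilities were given): (4, 3, 2, 3, 2, 4, 3). L_avg = sum(p_i * l_i) = 1/90*4 + 1/6*3 + 1/5*2 + 7/45*3 + 14/45*2 + 1/45*4 + 2/15*3 = 227/90 = 2.5222

2.5222 bits


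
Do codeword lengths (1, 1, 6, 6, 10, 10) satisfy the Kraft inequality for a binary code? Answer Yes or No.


Kraft sum = sum(2^(-l_i)) = 1.0332, need <= 1. Result: violated (a binary prefix-free code with these lengths cannot exist)

No


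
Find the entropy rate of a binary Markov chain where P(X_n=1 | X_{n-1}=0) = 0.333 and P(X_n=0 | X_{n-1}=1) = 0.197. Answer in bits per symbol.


Stationary distribution: pi_0 = p10/(p01+p10) = 0.3717, pi_1 = 0.6283. Entropy rate H' = pi_0*H(p01) + pi_1*H(p10) = 0.3717*0.918 + 0.6283*0.7159 = 0.791

0.791 bits/symbol


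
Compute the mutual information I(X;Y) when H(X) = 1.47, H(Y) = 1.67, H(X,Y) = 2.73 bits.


I(X;Y) = H(X) + H(Y) - H(X,Y) = 1.47 + 1.67 - 2.73 = 0.41

0.41 bits


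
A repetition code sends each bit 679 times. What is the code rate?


Rate = k/n = 1/679

1/679


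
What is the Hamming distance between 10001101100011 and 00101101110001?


Count differing positions: ^ . ^ . . . . . . ^ . . ^ . = 4 differences

4


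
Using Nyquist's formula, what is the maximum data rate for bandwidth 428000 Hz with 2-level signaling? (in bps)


Rate = 2 * B * log2(M) = 2 * 428000 * 1.0 = 856000.0

856000.0 bps


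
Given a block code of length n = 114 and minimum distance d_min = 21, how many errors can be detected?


Detection capability = d_min - 1 = 21 - 1 = 20

20 errors


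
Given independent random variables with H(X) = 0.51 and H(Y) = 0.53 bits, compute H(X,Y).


For independent variables, H(X,Y) = H(X) + H(Y) = 0.51 + 0.53 = 1.04

1.04 bits


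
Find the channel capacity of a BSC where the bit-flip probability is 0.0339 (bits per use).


H(p) = -p*log2(p) - (1-p)*log2(1-p) = -0.0339*log2(0.0339) - 0.9661*log2(0.9661) = 0.165519 + 0.048069 = 0.2136. C = 1 - H(p) = 1 - 0.2136 = 0.7864

0.7864 bits


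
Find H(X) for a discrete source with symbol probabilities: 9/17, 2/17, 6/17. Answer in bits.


H = -sum(p_i * log2(p_i)). Terms: -(9/17)*log2(9/17) = 0.485755; -(2/17)*log2(2/17) = 0.363231; -(6/17)*log2(6/17) = 0.530294. H = 0.485755 + 0.363231 + 0.530294 = 1.3793

1.3793 bits


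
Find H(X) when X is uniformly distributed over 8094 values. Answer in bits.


H = log2(n) = log2(8094) = 12.9826

12.9826 bits


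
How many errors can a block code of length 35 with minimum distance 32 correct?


Correction capability = floor((d-1)/2) = floor((32-1)/2) = 15

15 errors


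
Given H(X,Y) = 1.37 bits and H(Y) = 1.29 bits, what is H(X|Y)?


H(X|Y) = H(X,Y) - H(Y) = 1.37 - 1.29 = 0.08

0.08 bits


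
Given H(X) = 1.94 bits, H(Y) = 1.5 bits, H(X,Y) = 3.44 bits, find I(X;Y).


I(X;Y) = H(X) + H(Y) - H(X,Y) = 1.94 + 1.5 - 3.44 = 0.0

0.0 bits


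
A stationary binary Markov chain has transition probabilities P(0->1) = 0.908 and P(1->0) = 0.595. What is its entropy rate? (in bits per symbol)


Stationary distribution: pi_0 = p10/(p01+p10) = 0.3959, pi_1 = 0.6041. Entropy rate H' = pi_0*H(p01) + pi_1*H(p10) = 0.3959*0.4431 + 0.6041*0.9738 = 0.7637

0.7637 bits/symbol


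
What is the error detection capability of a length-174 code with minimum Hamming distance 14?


Detection capability = d_min - 1 = 14 - 1 = 13

13 errors


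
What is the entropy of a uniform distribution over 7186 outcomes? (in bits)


H = log2(n) = log2(7186) = 12.811

12.811 bits


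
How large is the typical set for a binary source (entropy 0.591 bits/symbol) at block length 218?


log2|A_typical| = nH = 218 * 0.591 = 128.838, so |A_typical| ~ 2^128.838 = 6.083e+38

6.083e+38


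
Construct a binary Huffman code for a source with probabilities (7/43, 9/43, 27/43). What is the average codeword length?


Huffman construction (repeatedly merge the two least-probable nodes; each merge adds 1 bit to every symbol beneath it): 7/43 + 9/43 = 16/43; 16/43 + 27/43 = 1. Resulting codeword lengths (in the order the probabilities were given): (2, 2, 1). L_avg = sum(p_i * l_i) = 7/43*2 + 9/43*2 + 27/43*1 = 59/43 = 1.3721

1.3721 bits


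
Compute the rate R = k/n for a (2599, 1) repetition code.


Rate = k/n = 1/2599

1/2599


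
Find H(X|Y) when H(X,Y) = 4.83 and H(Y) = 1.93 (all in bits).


H(X|Y) = H(X,Y) - H(Y) = 4.83 - 1.93 = 2.9

2.9 bits


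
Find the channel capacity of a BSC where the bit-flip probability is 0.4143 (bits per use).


H(p) = -p*log2(p) - (1-p)*log2(1-p) = -0.4143*log2(0.4143) - 0.5857*log2(0.5857) = 0.526680 + 0.452023 = 0.9787. C = 1 - H(p) = 1 - 0.9787 = 0.0213

0.0213 bits


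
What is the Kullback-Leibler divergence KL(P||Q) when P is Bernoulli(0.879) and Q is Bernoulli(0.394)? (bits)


KL = p*log2(p/q) + (1-p)*log2((1-p)/(1-q)) = 0.879*log2(0.879/0.394) + 0.121*log2(0.121/0.606) = 0.7363

0.7363 bits


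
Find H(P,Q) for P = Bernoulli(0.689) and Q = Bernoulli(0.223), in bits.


H(P,Q) = -p*log2(q) - (1-p)*log2(1-q). -0.689*log2(0.223) = 1.491605; -0.311*log2(0.777) = 0.113208. H(P,Q) = 1.491605 + 0.113208 = 1.6048

1.6048 bits


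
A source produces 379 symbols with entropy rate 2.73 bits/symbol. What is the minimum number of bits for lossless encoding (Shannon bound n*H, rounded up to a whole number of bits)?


Minimum bits >= n * H = 379 * 2.73 = 1034.67, rounded up to a whole number of bits = 1035

1035 bits


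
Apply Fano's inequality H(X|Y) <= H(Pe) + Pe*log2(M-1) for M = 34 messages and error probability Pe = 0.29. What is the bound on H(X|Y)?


H(Pe) = -Pe*log2(Pe) - (1-Pe)*log2(1-Pe) = -0.29*log2(0.29) - 0.71*log2(0.71) = 0.517904 + 0.350817 = 0.8687. Pe*log2(M-1) = 0.29*log2(33) = 1.462874. Bound = H(Pe) + Pe*log2(M-1) = 0.517904 + 0.350817 + 1.462874 = 2.3316

2.3316 bits


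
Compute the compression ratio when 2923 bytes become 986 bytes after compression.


Ratio = original / compressed = 2923 / 986 = 2.9645

2.9645


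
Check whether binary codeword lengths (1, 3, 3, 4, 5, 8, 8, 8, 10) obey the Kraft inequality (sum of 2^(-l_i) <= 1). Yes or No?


Kraft sum = sum(2^(-l_i)) = 0.8564, need <= 1. Result: satisfied (a binary prefix-free code with these lengths exists)

Yes


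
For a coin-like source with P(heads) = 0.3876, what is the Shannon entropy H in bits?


H = -p*log2(p) - (1-p)*log2(1-p). -0.3876*log2(0.3876) = 0.529989; -0.6124*log2(0.6124) = 0.433245. H = 0.529989 + 0.433245 = 0.9632

0.9632 bits


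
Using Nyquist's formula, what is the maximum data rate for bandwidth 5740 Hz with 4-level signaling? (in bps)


Rate = 2 * B * log2(M) = 2 * 5740 * 2.0 = 22960.0

22960.0 bps


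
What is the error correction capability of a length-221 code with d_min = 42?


Correction capability = floor((d-1)/2) = floor((42-1)/2) = 20

20 errors


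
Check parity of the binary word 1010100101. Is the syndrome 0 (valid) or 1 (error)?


Syndrome = XOR of all bits = 1 XOR 0 XOR 1 XOR 0 XOR 1 XOR 0 XOR 0 XOR 1 XOR 0 XOR 1 = 1

1


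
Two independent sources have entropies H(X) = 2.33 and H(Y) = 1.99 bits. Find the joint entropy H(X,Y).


For independent variables, H(X,Y) = H(X) + H(Y) = 2.33 + 1.99 = 4.32

4.32 bits


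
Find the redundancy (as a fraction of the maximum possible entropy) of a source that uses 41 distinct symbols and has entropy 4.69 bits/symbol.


H_max = log2(K) = log2(41) = 5.3576 bits/symbol. Redundancy = 1 - H/H_max = 1 - 4.69/5.3576 = 1 - 0.8754 = 0.1246

0.1246


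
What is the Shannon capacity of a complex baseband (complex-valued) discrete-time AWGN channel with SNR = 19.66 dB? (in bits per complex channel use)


SNR_linear = 10^(19.66/10) = 92.4698; C = log2(1 + SNR_linear) = log2(1 + 92.4698) = 6.5464

6.5464 bits/channel use


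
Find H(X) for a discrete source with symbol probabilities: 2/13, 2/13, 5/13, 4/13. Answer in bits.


H = -sum(p_i * log2(p_i)). Terms: -(2/13)*log2(2/13) = 0.415452; -(2/13)*log2(2/13) = 0.415452; -(5/13)*log2(5/13) = 0.530197; -(4/13)*log2(4/13) = 0.523212. H = 0.415452 + 0.415452 + 0.530197 + 0.523212 = 1.8843

1.8843 bits


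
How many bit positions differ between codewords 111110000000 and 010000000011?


Count differing positions: ^ . ^ ^ ^ . . . . . ^ ^ = 6 differences

6


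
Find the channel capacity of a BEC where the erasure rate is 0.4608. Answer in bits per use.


C = 1 - epsilon = 1 - 0.4608 = 0.5392

0.5392 bits


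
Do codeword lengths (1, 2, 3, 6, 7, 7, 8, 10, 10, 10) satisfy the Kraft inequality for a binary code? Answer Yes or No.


Kraft sum = sum(2^(-l_i)) = 0.9131, need <= 1. Result: satisfied (a binary prefix-free code with these lengths exists)

Yes


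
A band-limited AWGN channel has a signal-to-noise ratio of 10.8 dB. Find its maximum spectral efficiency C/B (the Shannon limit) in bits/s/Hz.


SNR_linear = 10^(10.8/10) = 12.0226; C/B = log2(1 + SNR_linear) = log2(1 + 12.0226) = 3.703

3.703 bits/s/Hz


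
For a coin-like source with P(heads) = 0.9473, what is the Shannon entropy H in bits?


H = -p*log2(p) - (1-p)*log2(1-p). -0.9473*log2(0.9473) = 0.073990; -0.0527*log2(0.0527) = 0.223767. H = 0.073990 + 0.223767 = 0.2978

0.2978 bits


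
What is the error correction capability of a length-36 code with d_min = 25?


Correction capability = floor((d-1)/2) = floor((25-1)/2) = 12

12 errors


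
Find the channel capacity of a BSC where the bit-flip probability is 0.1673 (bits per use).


H(p) = -p*log2(p) - (1-p)*log2(1-p) = -0.1673*log2(0.1673) - 0.8327*log2(0.8327) = 0.431549 + 0.219942 = 0.6515. C = 1 - H(p) = 1 - 0.6515 = 0.3485

0.3485 bits


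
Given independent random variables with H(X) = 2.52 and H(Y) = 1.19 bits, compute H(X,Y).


For independent variables, H(X,Y) = H(X) + H(Y) = 2.52 + 1.19 = 3.71

3.71 bits


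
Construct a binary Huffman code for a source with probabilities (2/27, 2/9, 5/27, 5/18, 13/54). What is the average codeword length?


Huffman construction (repeatedly merge the two least-probable nodes; each merge adds 1 bit to every symbol beneath it): 2/27 + 5/27 = 7/27; 2/9 + 13/54 = 25/54; 7/27 + 5/18 = 29/54; 25/54 + 29/54 = 1. Resulting codeword lengths (in the order the probabilities were given): (3, 2, 3, 2, 2). L_avg = sum(p_i * l_i) = 2/27*3 + 2/9*2 + 5/27*3 + 5/18*2 + 13/54*2 = 61/27 = 2.2593

2.2593 bits


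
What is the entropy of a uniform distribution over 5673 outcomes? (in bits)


H = log2(n) = log2(5673) = 12.4699

12.4699 bits


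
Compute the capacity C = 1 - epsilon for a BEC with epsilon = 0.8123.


C = 1 - epsilon = 1 - 0.8123 = 0.1877

0.1877 bits


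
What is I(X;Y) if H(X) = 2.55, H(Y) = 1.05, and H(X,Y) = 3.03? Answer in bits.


I(X;Y) = H(X) + H(Y) - H(X,Y) = 2.55 + 1.05 - 3.03 = 0.57

0.57 bits


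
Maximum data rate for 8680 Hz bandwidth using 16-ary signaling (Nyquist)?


Rate = 2 * B * log2(M) = 2 * 8680 * 4.0 = 69440.0

69440.0 bps


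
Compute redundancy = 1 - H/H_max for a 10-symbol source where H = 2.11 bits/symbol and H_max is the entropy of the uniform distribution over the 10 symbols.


H_max = log2(K) = log2(10) = 3.3219 bits/symbol. Redundancy = 1 - H/H_max = 1 - 2.11/3.3219 = 1 - 0.6352 = 0.3648

0.3648


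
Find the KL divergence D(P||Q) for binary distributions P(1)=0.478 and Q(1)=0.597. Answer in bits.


KL = p*log2(p/q) + (1-p)*log2((1-p)/(1-q)) = 0.478*log2(0.478/0.597) + 0.522*log2(0.522/0.403) = 0.0415

0.0415 bits


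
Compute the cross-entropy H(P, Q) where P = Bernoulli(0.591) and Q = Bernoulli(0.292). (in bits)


H(P,Q) = -p*log2(q) - (1-p)*log2(1-q). -0.591*log2(0.292) = 1.049592; -0.409*log2(0.708) = 0.203755. H(P,Q) = 1.049592 + 0.203755 = 1.2533

1.2533 bits


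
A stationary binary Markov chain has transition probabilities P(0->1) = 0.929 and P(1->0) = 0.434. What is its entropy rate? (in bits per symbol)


Stationary distribution: pi_0 = p10/(p01+p10) = 0.3184, pi_1 = 0.6816. Entropy rate H' = pi_0*H(p01) + pi_1*H(p10) = 0.3184*0.3696 + 0.6816*0.9874 = 0.7907

0.7907 bits/symbol


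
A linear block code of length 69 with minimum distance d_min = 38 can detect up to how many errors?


Detection capability = d_min - 1 = 38 - 1 = 37

37 errors


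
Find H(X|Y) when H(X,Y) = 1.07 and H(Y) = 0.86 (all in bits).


H(X|Y) = H(X,Y) - H(Y) = 1.07 - 0.86 = 0.21

0.21 bits


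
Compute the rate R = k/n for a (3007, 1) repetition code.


Rate = k/n = 1/3007

1/3007


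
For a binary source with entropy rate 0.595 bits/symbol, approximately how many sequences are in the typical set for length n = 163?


log2|A_typical| = nH = 163 * 0.595 = 96.985, so |A_typical| ~ 2^96.985 = 1.568e+29

1.568e+29


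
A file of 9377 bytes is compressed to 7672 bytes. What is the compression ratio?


Ratio = original / compressed = 9377 / 7672 = 1.2222

1.2222


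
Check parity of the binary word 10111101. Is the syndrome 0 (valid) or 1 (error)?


Syndrome = XOR of all bits = 1 XOR 0 XOR 1 XOR 1 XOR 1 XOR 1 XOR 0 XOR 1 = 0

0


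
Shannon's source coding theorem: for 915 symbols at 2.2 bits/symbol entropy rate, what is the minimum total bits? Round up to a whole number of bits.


Minimum bits >= n * H = 915 * 2.2 = 2013.0, rounded up to a whole number of bits = 2013

2013 bits


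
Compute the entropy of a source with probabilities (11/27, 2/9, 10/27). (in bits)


H = -sum(p_i * log2(p_i)). Terms: -(11/27)*log2(11/27) = 0.527778; -(2/9)*log2(2/9) = 0.482206; -(10/27)*log2(10/27) = 0.530726. H = 0.527778 + 0.482206 + 0.530726 = 1.5407

1.5407 bits


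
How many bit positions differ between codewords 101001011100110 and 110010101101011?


Count differing positions: . ^ ^ . ^ ^ ^ ^ . . . ^ ^ . ^ = 9 differences

9


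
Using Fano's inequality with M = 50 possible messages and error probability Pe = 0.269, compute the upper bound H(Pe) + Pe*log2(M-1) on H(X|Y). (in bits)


H(Pe) = -Pe*log2(Pe) - (1-Pe)*log2(1-Pe) = -0.269*log2(0.269) - 0.731*log2(0.731) = 0.509573 + 0.330453 = 0.84. Pe*log2(M-1) = 0.269*log2(49) = 1.510357. Bound = H(Pe) + Pe*log2(M-1) = 0.509573 + 0.330453 + 1.510357 = 2.3504

2.3504 bits


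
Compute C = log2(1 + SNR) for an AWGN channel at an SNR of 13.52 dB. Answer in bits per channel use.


SNR_linear = 10^(13.52/10) = 22.4905; C = log2(1 + SNR_linear) = log2(1 + 22.4905) = 4.554

4.554 bits/channel use


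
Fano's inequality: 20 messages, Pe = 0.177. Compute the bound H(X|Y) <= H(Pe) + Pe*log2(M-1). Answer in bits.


H(Pe) = -Pe*log2(Pe) - (1-Pe)*log2(1-Pe) = -0.177*log2(0.177) - 0.823*log2(0.823) = 0.442178 + 0.231292 = 0.6735. Pe*log2(M-1) = 0.177*log2(19) = 0.751883. Bound = H(Pe) + Pe*log2(M-1) = 0.442178 + 0.231292 + 0.751883 = 1.4254

1.4254 bits


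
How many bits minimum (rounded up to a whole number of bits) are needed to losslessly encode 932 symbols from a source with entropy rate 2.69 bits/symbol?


Minimum bits >= n * H = 932 * 2.69 = 2507.08, rounded up to a whole number of bits = 2508

2508 bits


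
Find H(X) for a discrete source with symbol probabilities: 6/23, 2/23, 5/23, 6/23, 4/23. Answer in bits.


H = -sum(p_i * log2(p_i)). Terms: -(6/23)*log2(6/23) = 0.505722; -(2/23)*log2(2/23) = 0.306397; -(5/23)*log2(5/23) = 0.478616; -(6/23)*log2(6/23) = 0.505722; -(4/23)*log2(4/23) = 0.438880. H = 0.505722 + 0.306397 + 0.478616 + 0.505722 + 0.438880 = 2.2353

2.2353 bits


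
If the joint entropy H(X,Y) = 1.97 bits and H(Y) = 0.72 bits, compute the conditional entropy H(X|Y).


H(X|Y) = H(X,Y) - H(Y) = 1.97 - 0.72 = 1.25

1.25 bits


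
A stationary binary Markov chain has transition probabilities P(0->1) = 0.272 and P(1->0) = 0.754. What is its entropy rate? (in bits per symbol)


Stationary distribution: pi_0 = p10/(p01+p10) = 0.7349, pi_1 = 0.2651. Entropy rate H' = pi_0*H(p01) + pi_1*H(p10) = 0.7349*0.8443 + 0.2651*0.8049 = 0.8339

0.8339 bits/symbol


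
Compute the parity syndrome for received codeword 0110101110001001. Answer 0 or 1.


Syndrome = XOR of all bits = 0 XOR 1 XOR 1 XOR 0 XOR 1 XOR 0 XOR 1 XOR 1 XOR 1 XOR 0 XOR 0 XOR 0 XOR 1 XOR 0 XOR 0 XOR 1 = 0

0


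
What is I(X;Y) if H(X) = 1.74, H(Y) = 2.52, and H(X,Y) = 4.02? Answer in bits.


I(X;Y) = H(X) + H(Y) - H(X,Y) = 1.74 + 2.52 - 4.02 = 0.24

0.24 bits


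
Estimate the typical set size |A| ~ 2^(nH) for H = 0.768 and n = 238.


log2|A_typical| = nH = 238 * 0.768 = 182.784, so |A_typical| ~ 2^182.784 = 1.056e+55

1.056e+55


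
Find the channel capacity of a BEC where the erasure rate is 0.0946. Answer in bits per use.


C = 1 - epsilon = 1 - 0.0946 = 0.9054

0.9054 bits


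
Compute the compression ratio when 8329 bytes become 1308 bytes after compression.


Ratio = original / compressed = 8329 / 1308 = 6.3677

6.3677


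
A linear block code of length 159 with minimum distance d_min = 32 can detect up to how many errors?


Detection capability = d_min - 1 = 32 - 1 = 31

31 errors


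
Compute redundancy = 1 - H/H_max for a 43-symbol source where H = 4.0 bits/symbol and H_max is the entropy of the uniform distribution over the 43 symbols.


H_max = log2(K) = log2(43) = 5.4263 bits/symbol. Redundancy = 1 - H/H_max = 1 - 4.0/5.4263 = 1 - 0.7372 = 0.2628

0.2628


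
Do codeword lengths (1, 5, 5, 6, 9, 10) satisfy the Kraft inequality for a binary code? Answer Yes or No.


Kraft sum = sum(2^(-l_i)) = 0.5811, need <= 1. Result: satisfied (a binary prefix-free code with these lengths exists)

Yes


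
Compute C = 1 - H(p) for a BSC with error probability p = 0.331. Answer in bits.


H(p) = -p*log2(p) - (1-p)*log2(1-p) = -0.331*log2(0.331) - 0.669*log2(0.669) = 0.527977 + 0.387968 = 0.9159. C = 1 - H(p) = 1 - 0.9159 = 0.0841

0.0841 bits


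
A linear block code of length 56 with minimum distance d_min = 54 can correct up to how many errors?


Correction capability = floor((d-1)/2) = floor((54-1)/2) = 26

26 errors


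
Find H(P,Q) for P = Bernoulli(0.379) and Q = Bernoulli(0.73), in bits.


H(P,Q) = -p*log2(q) - (1-p)*log2(1-q). -0.379*log2(0.73) = 0.172078; -0.621*log2(0.27) = 1.173050. H(P,Q) = 0.172078 + 1.173050 = 1.3451

1.3451 bits


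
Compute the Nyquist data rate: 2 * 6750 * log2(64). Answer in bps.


Rate = 2 * B * log2(M) = 2 * 6750 * 6.0 = 81000.0

81000.0 bps


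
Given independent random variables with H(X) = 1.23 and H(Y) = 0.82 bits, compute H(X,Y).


For independent variables, H(X,Y) = H(X) + H(Y) = 1.23 + 0.82 = 2.05

2.05 bits


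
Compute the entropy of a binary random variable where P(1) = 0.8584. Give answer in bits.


H = -p*log2(p) - (1-p)*log2(1-p). -0.8584*log2(0.8584) = 0.189087; -0.1416*log2(0.1416) = 0.399327. H = 0.189087 + 0.399327 = 0.5884

0.5884 bits


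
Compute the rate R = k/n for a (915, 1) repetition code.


Rate = k/n = 1/915

1/915


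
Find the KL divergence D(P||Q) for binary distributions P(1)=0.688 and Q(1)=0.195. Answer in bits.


KL = p*log2(p/q) + (1-p)*log2((1-p)/(1-q)) = 0.688*log2(0.688/0.195) + 0.312*log2(0.312/0.805) = 0.8248

0.8248 bits


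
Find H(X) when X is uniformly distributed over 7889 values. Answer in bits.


H = log2(n) = log2(7889) = 12.9456

12.9456 bits


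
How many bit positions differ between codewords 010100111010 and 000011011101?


Count differing positions: . ^ . ^ ^ ^ ^ . . ^ ^ ^ = 8 differences

8


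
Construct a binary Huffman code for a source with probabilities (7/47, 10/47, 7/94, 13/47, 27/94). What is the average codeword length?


Huffman construction (repeatedly merge the two least-probable nodes; each merge adds 1 bit to every symbol beneath it): 7/94 + 7/47 = 21/94; 10/47 + 21/94 = 41/94; 13/47 + 27/94 = 53/94; 41/94 + 53/94 = 1. Resulting codeword lengths (in the order the probabilities were given): (3, 2, 3, 2, 2). L_avg = sum(p_i * l_i) = 7/47*3 + 10/47*2 + 7/94*3 + 13/47*2 + 27/94*2 = 209/94 = 2.2234

2.2234 bits


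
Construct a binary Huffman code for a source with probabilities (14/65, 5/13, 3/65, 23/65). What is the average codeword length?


Huffman construction (repeatedly merge the two least-probable nodes; each merge adds 1 bit to every symbol beneath it): 3/65 + 14/65 = 17/65; 17/65 + 23/65 = 8/13; 5/13 + 8/13 = 1. Resulting codeword lengths (in the order the probabilities were given): (3, 1, 3, 2). L_avg = sum(p_i * l_i) = 14/65*3 + 5/13*1 + 3/65*3 + 23/65*2 = 122/65 = 1.8769

1.8769 bits


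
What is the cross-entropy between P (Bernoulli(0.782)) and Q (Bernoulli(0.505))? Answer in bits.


H(P,Q) = -p*log2(q) - (1-p)*log2(1-q). -0.782*log2(0.505) = 0.770774; -0.218*log2(0.495) = 0.221161. H(P,Q) = 0.770774 + 0.221161 = 0.9919

0.9919 bits


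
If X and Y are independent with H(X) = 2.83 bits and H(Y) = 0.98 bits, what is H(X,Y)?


For independent variables, H(X,Y) = H(X) + H(Y) = 2.83 + 0.98 = 3.81

3.81 bits


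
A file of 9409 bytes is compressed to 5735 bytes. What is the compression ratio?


Ratio = original / compressed = 9409 / 5735 = 1.6406

1.6406


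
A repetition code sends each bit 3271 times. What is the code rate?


Rate = k/n = 1/3271

1/3271


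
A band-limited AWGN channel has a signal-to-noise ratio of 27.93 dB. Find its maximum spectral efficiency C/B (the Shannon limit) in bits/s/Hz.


SNR_linear = 10^(27.93/10) = 620.869; C/B = log2(1 + SNR_linear) = log2(1 + 620.869) = 9.2805

9.2805 bits/s/Hz


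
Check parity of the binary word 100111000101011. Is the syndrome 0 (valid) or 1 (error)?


Syndrome = XOR of all bits = 1 XOR 0 XOR 0 XOR 1 XOR 1 XOR 1 XOR 0 XOR 0 XOR 0 XOR 1 XOR 0 XOR 1 XOR 0 XOR 1 XOR 1 = 0

0


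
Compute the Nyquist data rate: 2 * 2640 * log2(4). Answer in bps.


Rate = 2 * B * log2(M) = 2 * 2640 * 2.0 = 10560.0

10560.0 bps


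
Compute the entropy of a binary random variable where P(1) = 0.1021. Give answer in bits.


H = -p*log2(p) - (1-p)*log2(1-p). -0.1021*log2(0.1021) = 0.336108; -0.8979*log2(0.8979) = 0.139510. H = 0.336108 + 0.139510 = 0.4756

0.4756 bits


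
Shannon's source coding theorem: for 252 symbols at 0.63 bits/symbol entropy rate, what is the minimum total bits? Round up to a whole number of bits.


Minimum bits >= n * H = 252 * 0.63 = 158.76, rounded up to a whole number of bits = 159

159 bits


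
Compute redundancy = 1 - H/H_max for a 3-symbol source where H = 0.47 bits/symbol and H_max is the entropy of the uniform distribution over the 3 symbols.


H_max = log2(K) = log2(3) = 1.585 bits/symbol. Redundancy = 1 - H/H_max = 1 - 0.47/1.585 = 1 - 0.2965 = 0.7035

0.7035


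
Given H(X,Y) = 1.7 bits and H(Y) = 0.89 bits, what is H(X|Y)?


H(X|Y) = H(X,Y) - H(Y) = 1.7 - 0.89 = 0.81

0.81 bits


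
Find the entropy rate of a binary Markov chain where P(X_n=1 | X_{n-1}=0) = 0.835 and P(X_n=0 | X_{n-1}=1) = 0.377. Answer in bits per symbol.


Stationary distribution: pi_0 = p10/(p01+p10) = 0.3111, pi_1 = 0.6889. Entropy rate H' = pi_0*H(p01) + pi_1*H(p10) = 0.3111*0.6461 + 0.6889*0.9559 = 0.8595

0.8595 bits/symbol


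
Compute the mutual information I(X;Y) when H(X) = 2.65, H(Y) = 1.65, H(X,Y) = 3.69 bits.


I(X;Y) = H(X) + H(Y) - H(X,Y) = 2.65 + 1.65 - 3.69 = 0.61

0.61 bits


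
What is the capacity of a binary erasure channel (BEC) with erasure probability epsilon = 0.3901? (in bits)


C = 1 - epsilon = 1 - 0.3901 = 0.6099

0.6099 bits


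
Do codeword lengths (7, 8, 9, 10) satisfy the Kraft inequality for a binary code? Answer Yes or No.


Kraft sum = sum(2^(-l_i)) = 0.0146, need <= 1. Result: satisfied (a binary prefix-free code with these lengths exists)

Yes


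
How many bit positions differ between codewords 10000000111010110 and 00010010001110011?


Count differing positions: ^ . . ^ . . ^ . ^ ^ . ^ . . ^ . ^ = 8 differences

8


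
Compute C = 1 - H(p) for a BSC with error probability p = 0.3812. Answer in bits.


H(p) = -p*log2(p) - (1-p)*log2(1-p) = -0.3812*log2(0.3812) - 0.6188*log2(0.6188) = 0.530394 + 0.428491 = 0.9589. C = 1 - H(p) = 1 - 0.9589 = 0.0411

0.0411 bits


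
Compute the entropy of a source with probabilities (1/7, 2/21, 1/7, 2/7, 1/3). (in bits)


H = -sum(p_i * log2(p_i)). Terms: -(1/7)*log2(1/7) = 0.401051; -(2/21)*log2(2/21) = 0.323078; -(1/7)*log2(1/7) = 0.401051; -(2/7)*log2(2/7) = 0.516387; -(1/3)*log2(1/3) = 0.528321. H = 0.401051 + 0.323078 + 0.401051 + 0.516387 + 0.528321 = 2.1699

2.1699 bits
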